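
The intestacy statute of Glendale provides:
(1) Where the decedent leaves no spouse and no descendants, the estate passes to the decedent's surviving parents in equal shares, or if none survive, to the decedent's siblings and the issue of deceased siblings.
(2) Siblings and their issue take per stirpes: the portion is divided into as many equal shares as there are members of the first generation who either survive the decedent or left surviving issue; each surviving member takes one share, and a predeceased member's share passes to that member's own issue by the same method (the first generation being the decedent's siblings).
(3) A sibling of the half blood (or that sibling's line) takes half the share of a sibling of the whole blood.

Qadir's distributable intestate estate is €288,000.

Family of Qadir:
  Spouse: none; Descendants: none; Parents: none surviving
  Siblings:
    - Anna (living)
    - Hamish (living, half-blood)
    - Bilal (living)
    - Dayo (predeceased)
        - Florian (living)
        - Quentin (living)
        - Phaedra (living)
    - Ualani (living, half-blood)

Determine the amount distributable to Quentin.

The entire €288,000 passes to the siblings and their issue.
Counting each half-blood sibling's line as half a unit, there are 4 units in €288,000, so one unit is €72,000. Whole-blood lines (Anna, Bilal, and Dayo) take €72,000 each; half-blood lines (Hamish and Ualani) take €36,000 each.
Dayo's share (€72,000) is divided into 3 shares of €24,000: Florian, Quentin, and Phaedra each take €24,000.

Quentin receives €24,000.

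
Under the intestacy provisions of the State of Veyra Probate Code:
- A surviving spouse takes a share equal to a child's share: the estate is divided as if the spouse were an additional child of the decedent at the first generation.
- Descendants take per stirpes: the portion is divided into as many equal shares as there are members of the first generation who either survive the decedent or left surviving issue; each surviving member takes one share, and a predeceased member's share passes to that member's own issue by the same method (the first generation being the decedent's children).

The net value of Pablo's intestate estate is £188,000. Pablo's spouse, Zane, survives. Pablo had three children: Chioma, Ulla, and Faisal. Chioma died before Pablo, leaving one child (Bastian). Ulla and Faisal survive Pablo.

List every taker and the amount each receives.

Zane: £47,000; Bastian: £47,000; Ulla: £47,000; Faisal: £47,000

The spouse counts as an additional share at the children's level, so there are 4 primary shares of £47,000. Zane takes one such share (£47,000).
The children's combined portion (£141,000) is divided into 3 shares of £47,000: Ulla and Faisal each take £47,000; Chioma's £47,000 share passes to Chioma's issue.
Chioma's share (£47,000) passes entirely to Bastian.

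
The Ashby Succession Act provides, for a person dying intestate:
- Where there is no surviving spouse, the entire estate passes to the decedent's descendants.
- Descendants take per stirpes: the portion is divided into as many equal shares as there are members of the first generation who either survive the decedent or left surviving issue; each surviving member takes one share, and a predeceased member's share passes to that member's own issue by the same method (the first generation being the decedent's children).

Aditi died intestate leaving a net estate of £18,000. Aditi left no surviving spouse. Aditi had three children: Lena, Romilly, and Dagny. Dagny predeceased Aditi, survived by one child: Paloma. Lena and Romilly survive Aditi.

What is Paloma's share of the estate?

The entire £18,000 passes to the descendants.
That amount (£18,000) is divided into 3 shares of £6,000: Lena and Romilly each take £6,000; Dagny's £6,000 share passes to Dagny's issue.
Dagny's share (£6,000) passes entirely to Paloma.

Paloma receives £6,000.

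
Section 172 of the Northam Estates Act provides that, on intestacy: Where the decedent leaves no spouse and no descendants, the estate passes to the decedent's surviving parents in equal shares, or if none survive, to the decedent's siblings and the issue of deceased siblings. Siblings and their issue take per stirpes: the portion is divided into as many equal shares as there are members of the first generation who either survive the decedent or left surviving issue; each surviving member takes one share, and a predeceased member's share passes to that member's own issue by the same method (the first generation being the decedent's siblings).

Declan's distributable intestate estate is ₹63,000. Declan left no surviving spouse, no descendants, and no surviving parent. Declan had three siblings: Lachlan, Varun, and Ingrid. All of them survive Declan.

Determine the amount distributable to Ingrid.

The entire ₹63,000 passes to the siblings and their issue.
That amount (₹63,000) is divided into 3 shares of ₹21,000: Lachlan, Varun, and Ingrid each take ₹21,000.

Ingrid receives ₹21,000.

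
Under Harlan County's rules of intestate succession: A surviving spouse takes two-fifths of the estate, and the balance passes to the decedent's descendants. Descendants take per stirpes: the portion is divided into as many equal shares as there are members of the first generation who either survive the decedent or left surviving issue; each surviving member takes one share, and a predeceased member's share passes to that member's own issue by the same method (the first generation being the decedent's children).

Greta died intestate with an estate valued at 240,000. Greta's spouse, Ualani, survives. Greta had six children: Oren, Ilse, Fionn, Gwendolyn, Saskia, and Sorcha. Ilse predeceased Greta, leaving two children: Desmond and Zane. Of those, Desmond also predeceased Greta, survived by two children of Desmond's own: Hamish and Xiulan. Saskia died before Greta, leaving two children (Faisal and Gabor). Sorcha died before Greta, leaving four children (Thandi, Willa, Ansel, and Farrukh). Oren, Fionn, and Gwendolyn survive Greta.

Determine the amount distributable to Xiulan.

Xiulan receives 6,000.

Ualani takes two-fifths of 240,000 = 96,000. The remaining 144,000 passes to the descendants.
The descendants' portion (144,000) is divided into 6 shares of 24,000: Oren, Fionn, and Gwendolyn each take 24,000; Ilse's 24,000 share passes to Ilse's issue; Saskia's 24,000 share passes to Saskia's issue; Sorcha's 24,000 share passes to Sorcha's issue.
Ilse's share (24,000) is divided into 2 shares of 12,000: Zane takes 12,000; Desmond's 12,000 share passes to Desmond's issue.
Desmond's share (12,000) is divided into 2 shares of 6,000: Hamish and Xiulan each take 6,000.
Saskia's share (24,000) is divided into 2 shares of 12,000: Faisal and Gabor each take 12,000.
Sorcha's share (24,000) is divided into 4 shares of 6,000: Thandi, Willa, Ansel, and Farrukh each take 6,000.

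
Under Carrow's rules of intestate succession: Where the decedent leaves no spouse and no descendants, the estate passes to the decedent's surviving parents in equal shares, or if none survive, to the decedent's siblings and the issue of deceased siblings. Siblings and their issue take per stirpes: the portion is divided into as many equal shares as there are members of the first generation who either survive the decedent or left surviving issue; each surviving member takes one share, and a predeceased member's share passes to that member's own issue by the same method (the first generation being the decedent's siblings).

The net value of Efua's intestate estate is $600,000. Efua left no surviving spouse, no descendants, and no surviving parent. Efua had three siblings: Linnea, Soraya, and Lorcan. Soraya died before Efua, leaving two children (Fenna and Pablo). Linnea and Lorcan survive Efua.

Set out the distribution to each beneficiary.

Linnea: $200,000; Fenna: $100,000; Pablo: $100,000; Lorcan: $200,000

The entire $600,000 passes to the siblings and their issue.
That amount ($600,000) is divided into 3 shares of $200,000: Linnea and Lorcan each take $200,000; Soraya's $200,000 share passes to Soraya's issue.
Soraya's share ($200,000) is divided into 2 shares of $100,000: Fenna and Pablo each take $100,000.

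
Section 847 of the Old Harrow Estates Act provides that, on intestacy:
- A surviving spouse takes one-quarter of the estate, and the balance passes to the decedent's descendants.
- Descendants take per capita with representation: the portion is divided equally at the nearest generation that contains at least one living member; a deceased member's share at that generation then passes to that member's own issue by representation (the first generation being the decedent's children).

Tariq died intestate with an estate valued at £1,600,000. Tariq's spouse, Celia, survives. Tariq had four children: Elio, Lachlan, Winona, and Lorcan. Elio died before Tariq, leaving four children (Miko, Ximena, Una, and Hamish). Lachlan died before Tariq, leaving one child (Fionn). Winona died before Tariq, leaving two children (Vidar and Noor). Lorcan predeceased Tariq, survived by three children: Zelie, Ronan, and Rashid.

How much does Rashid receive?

Rashid receives £120,000.

Celia takes one-quarter of £1,600,000 = £400,000. The remaining £1,200,000 passes to the descendants.
No child survives, so the initial division is made at the grandchildren's generation.
The descendants' portion (£1,200,000) is divided into 10 shares of £120,000: Miko, Ximena, Una, Hamish, Fionn, Vidar, Noor, Zelie, Ronan, and Rashid each take £120,000.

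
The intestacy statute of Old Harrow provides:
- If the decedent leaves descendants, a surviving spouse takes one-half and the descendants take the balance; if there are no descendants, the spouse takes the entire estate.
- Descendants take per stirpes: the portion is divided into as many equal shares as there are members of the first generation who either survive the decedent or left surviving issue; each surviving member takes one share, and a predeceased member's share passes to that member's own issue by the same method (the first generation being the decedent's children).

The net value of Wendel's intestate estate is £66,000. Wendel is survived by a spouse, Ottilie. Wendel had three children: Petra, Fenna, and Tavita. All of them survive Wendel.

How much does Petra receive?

Ottilie takes one-half of £66,000 = £33,000. The remaining £33,000 passes to the descendants.
The descendants' portion (£33,000) is divided into 3 shares of £11,000: Petra, Fenna, and Tavita each take £11,000.

Petra receives £11,000.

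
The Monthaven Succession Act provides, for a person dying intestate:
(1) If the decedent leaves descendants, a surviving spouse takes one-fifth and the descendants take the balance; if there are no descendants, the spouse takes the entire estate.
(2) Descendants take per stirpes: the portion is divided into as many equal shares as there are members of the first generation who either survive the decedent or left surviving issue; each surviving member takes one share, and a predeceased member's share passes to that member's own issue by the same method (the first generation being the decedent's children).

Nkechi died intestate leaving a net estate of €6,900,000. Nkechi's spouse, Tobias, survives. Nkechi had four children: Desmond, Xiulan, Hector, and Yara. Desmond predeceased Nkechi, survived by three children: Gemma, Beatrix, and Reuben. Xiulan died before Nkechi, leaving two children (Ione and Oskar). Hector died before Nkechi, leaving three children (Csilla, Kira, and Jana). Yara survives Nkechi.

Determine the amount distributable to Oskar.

Tobias takes one-fifth of €6,900,000 = €1,380,000. The remaining €5,520,000 passes to the descendants.
The descendants' portion (€5,520,000) is divided into 4 shares of €1,380,000: Yara takes €1,380,000; Desmond's €1,380,000 share passes to Desmond's issue; Xiulan's €1,380,000 share passes to Xiulan's issue; Hector's €1,380,000 share passes to Hector's issue.
Desmond's share (€1,380,000) is divided into 3 shares of €460,000: Gemma, Beatrix, and Reuben each take €460,000.
Xiulan's share (€1,380,000) is divided into 2 shares of €690,000: Ione and Oskar each take €690,000.
Hector's share (€1,380,000) is divided into 3 shares of €460,000: Csilla, Kira, and Jana each take €460,000.

Oskar receives €690,000.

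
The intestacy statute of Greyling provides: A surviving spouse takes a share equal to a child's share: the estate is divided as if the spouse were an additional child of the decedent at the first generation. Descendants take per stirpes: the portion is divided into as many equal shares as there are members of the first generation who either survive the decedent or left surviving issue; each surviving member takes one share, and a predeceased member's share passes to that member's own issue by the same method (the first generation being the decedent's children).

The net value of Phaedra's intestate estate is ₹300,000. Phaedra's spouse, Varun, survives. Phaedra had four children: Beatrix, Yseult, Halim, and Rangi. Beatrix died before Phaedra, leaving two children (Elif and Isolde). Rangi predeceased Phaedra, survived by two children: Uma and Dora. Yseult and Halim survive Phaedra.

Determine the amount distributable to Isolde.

Isolde receives ₹30,000.

The spouse counts as an additional share at the children's level, so there are 5 primary shares of ₹60,000. Varun takes one such share (₹60,000).
The children's combined portion (₹240,000) is divided into 4 shares of ₹60,000: Yseult and Halim each take ₹60,000; Beatrix's ₹60,000 share passes to Beatrix's issue; Rangi's ₹60,000 share passes to Rangi's issue.
Beatrix's share (₹60,000) is divided into 2 shares of ₹30,000: Elif and Isolde each take ₹30,000.
Rangi's share (₹60,000) is divided into 2 shares of ₹30,000: Uma and Dora each take ₹30,000.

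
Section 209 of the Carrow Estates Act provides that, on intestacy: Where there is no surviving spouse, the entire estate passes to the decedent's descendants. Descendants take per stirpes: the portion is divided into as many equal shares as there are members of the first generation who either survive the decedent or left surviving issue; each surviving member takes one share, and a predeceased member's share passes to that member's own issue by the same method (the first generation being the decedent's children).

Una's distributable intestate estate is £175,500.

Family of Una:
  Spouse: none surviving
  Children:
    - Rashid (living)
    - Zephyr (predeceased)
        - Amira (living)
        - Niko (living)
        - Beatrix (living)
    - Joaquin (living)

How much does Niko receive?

The entire £175,500 passes to the descendants.
That amount (£175,500) is divided into 3 shares of £58,500: Rashid and Joaquin each take £58,500; Zephyr's £58,500 share passes to Zephyr's issue.
Zephyr's share (£58,500) is divided into 3 shares of £19,500: Amira, Niko, and Beatrix each take £19,500.

Niko receives £19,500.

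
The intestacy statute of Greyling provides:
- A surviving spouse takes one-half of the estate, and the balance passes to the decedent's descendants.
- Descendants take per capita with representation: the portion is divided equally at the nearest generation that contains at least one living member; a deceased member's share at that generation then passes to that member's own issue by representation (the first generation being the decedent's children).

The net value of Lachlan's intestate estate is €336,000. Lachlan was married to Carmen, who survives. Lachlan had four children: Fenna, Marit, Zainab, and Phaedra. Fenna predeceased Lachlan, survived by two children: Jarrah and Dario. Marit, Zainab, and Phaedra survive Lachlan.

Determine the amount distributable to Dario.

Carmen takes one-half of €336,000 = €168,000. The remaining €168,000 passes to the descendants.
The descendants' portion (€168,000) is divided into 4 shares of €42,000: Marit, Zainab, and Phaedra each take €42,000; Fenna's €42,000 share passes to Fenna's issue.
Fenna's share (€42,000) is divided into 2 shares of €21,000: Jarrah and Dario each take €21,000.

Dario receives €21,000.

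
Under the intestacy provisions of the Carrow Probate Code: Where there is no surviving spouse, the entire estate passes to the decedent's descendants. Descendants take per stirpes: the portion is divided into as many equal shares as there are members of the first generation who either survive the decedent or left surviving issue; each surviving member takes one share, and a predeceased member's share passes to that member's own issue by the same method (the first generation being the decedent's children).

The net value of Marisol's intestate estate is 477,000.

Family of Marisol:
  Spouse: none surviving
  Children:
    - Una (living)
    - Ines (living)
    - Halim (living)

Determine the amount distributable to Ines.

Ines receives 159,000.

The entire 477,000 passes to the descendants.
That amount (477,000) is divided into 3 shares of 159,000: Una, Ines, and Halim each take 159,000.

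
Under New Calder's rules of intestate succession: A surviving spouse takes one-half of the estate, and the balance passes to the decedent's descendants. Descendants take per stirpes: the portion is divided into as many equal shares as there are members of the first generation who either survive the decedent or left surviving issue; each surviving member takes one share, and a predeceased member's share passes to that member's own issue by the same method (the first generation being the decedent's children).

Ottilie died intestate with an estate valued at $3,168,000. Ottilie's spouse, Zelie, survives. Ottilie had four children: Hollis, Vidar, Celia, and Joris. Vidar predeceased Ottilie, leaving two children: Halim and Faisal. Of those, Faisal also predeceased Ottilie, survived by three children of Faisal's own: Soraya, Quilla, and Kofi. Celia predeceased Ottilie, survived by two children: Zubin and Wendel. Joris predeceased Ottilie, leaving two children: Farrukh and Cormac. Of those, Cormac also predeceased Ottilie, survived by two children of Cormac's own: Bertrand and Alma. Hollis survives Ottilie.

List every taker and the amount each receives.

Zelie: $1,584,000; Hollis: $396,000; Halim: $198,000; Soraya: $66,000; Quilla: $66,000; Kofi: $66,000; Zubin: $198,000; Wendel: $198,000; Farrukh: $198,000; Bertrand: $99,000; Alma: $99,000

Zelie takes one-half of $3,168,000 = $1,584,000. The remaining $1,584,000 passes to the descendants.
The descendants' portion ($1,584,000) is divided into 4 shares of $396,000: Hollis takes $396,000; Vidar's $396,000 share passes to Vidar's issue; Celia's $396,000 share passes to Celia's issue; Joris's $396,000 share passes to Joris's issue.
Vidar's share ($396,000) is divided into 2 shares of $198,000: Halim takes $198,000; Faisal's $198,000 share passes to Faisal's issue.
Faisal's share ($198,000) is divided into 3 shares of $66,000: Soraya, Quilla, and Kofi each take $66,000.
Celia's share ($396,000) is divided into 2 shares of $198,000: Zubin and Wendel each take $198,000.
Joris's share ($396,000) is divided into 2 shares of $198,000: Farrukh takes $198,000; Cormac's $198,000 share passes to Cormac's issue.
Cormac's share ($198,000) is divided into 2 shares of $99,000: Bertrand and Alma each take $99,000.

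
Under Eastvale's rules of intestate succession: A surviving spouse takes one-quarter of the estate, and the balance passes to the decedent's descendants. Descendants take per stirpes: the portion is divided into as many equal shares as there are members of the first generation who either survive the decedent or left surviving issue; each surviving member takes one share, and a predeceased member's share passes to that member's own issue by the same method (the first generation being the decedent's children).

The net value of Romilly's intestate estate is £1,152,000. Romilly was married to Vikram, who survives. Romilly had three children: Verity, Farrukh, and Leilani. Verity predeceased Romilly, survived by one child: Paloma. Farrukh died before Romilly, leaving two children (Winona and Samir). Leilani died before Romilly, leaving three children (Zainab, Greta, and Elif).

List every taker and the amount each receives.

Vikram takes one-quarter of £1,152,000 = £288,000. The remaining £864,000 passes to the descendants.
The descendants' portion (£864,000) is divided into 3 shares of £288,000: Verity's £288,000 share passes to Verity's issue; Farrukh's £288,000 share passes to Farrukh's issue; Leilani's £288,000 share passes to Leilani's issue.
Verity's share (£288,000) passes entirely to Paloma.
Farrukh's share (£288,000) is divided into 2 shares of £144,000: Winona and Samir each take £144,000.
Leilani's share (£288,000) is divided into 3 shares of £96,000: Zainab, Greta, and Elif each take £96,000.

Vikram: £288,000; Paloma: £288,000; Winona: £144,000; Samir: £144,000; Zainab: £96,000; Greta: £96,000; Elif: £96,000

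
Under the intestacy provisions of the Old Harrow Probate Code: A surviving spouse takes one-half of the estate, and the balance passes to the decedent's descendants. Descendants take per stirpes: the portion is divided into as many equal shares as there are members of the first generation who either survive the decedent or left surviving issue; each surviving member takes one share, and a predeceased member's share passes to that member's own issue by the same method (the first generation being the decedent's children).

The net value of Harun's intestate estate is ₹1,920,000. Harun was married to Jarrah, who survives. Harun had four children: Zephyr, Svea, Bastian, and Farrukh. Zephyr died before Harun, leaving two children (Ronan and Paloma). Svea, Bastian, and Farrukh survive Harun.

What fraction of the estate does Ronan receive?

Jarrah takes one-half of ₹1,920,000 = ₹960,000. The remaining ₹960,000 passes to the descendants.
The descendants' portion (₹960,000) is divided into 4 shares of ₹240,000: Svea, Bastian, and Farrukh each take ₹240,000; Zephyr's ₹240,000 share passes to Zephyr's issue.
Zephyr's share (₹240,000) is divided into 2 shares of ₹120,000: Ronan and Paloma each take ₹120,000.

Ronan receives 1/16 of the estate.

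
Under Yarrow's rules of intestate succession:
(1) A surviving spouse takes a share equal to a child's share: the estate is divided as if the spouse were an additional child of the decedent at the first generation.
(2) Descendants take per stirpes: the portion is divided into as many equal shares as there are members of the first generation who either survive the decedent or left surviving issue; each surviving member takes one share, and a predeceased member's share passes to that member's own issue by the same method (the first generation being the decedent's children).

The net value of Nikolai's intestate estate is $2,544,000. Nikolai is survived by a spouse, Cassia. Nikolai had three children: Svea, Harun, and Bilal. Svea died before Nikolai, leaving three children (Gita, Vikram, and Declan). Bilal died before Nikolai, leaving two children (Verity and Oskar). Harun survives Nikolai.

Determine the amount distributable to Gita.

Gita receives $212,000.

The spouse counts as an additional share at the children's level, so there are 4 primary shares of $636,000. Cassia takes one such share ($636,000).
The children's combined portion ($1,908,000) is divided into 3 shares of $636,000: Harun takes $636,000; Svea's $636,000 share passes to Svea's issue; Bilal's $636,000 share passes to Bilal's issue.
Svea's share ($636,000) is divided into 3 shares of $212,000: Gita, Vikram, and Declan each take $212,000.
Bilal's share ($636,000) is divided into 2 shares of $318,000: Verity and Oskar each take $318,000.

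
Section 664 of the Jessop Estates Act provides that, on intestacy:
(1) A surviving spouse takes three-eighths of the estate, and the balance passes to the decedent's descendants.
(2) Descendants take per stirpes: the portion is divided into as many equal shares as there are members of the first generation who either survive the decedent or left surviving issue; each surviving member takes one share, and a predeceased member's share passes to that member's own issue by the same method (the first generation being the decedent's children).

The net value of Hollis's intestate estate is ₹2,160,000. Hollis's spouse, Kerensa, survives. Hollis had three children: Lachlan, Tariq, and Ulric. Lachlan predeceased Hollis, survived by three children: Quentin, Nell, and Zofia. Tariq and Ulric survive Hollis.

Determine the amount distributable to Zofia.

Zofia receives ₹150,000.

Kerensa takes three-eighths of ₹2,160,000 = ₹810,000. The remaining ₹1,350,000 passes to the descendants.
The descendants' portion (₹1,350,000) is divided into 3 shares of ₹450,000: Tariq and Ulric each take ₹450,000; Lachlan's ₹450,000 share passes to Lachlan's issue.
Lachlan's share (₹450,000) is divided into 3 shares of ₹150,000: Quentin, Nell, and Zofia each take ₹150,000.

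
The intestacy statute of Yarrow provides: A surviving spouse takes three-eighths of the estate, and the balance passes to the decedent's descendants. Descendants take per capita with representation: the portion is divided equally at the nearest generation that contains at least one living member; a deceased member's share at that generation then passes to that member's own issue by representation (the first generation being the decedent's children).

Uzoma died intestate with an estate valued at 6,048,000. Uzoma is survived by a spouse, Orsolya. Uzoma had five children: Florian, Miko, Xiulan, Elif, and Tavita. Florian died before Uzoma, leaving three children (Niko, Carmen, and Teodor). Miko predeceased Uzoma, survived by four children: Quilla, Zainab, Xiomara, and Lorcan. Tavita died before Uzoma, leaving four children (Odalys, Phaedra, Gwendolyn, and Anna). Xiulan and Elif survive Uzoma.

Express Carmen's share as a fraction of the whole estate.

Carmen receives 1/24 of the estate.

Orsolya takes three-eighths of 6,048,000 = 2,268,000. The remaining 3,780,000 passes to the descendants.
The descendants' portion (3,780,000) is divided into 5 shares of 756,000: Xiulan and Elif each take 756,000; Florian's 756,000 share passes to Florian's issue; Miko's 756,000 share passes to Miko's issue; Tavita's 756,000 share passes to Tavita's issue.
Florian's share (756,000) is divided into 3 shares of 252,000: Niko, Carmen, and Teodor each take 252,000.
Miko's share (756,000) is divided into 4 shares of 189,000: Quilla, Zainab, Xiomara, and Lorcan each take 189,000.
Tavita's share (756,000) is divided into 4 shares of 189,000: Odalys, Phaedra, Gwendolyn, and Anna each take 189,000.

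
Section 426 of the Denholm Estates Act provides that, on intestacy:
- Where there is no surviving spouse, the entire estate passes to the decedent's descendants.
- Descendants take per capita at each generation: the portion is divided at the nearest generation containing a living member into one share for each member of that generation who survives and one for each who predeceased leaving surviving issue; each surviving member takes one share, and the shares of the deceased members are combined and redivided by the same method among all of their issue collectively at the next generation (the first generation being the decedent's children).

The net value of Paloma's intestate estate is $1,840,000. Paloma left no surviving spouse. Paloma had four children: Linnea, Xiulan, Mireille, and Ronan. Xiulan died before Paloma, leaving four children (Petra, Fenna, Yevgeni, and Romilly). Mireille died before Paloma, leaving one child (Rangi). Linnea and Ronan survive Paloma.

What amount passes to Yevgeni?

The entire $1,840,000 passes to the descendants.
That amount ($1,840,000) is divided at the children's generation into 4 shares of $460,000. Linnea and Ronan each take $460,000. The 2 shares of the deceased (Xiulan and Mireille) are combined into a pool of $920,000.
That pool ($920,000) is divided at the grandchildren's generation equally among Petra, Fenna, Yevgeni, Romilly, and Rangi: $184,000 each.

Yevgeni receives $184,000.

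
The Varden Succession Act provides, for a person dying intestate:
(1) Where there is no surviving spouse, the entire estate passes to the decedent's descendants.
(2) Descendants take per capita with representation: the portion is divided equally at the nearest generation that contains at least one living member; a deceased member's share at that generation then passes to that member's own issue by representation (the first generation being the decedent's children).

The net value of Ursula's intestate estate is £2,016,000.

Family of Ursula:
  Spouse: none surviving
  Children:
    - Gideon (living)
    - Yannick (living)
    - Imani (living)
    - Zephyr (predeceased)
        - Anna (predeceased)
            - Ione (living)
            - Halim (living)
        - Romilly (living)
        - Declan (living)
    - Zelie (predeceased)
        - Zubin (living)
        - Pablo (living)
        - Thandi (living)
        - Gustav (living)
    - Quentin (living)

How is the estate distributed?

The entire £2,016,000 passes to the descendants.
That amount (£2,016,000) is divided into 6 shares of £336,000: Gideon, Yannick, Imani, and Quentin each take £336,000; Zephyr's £336,000 share passes to Zephyr's issue; Zelie's £336,000 share passes to Zelie's issue.
Zephyr's share (£336,000) is divided into 3 shares of £112,000: Romilly and Declan each take £112,000; Anna's £112,000 share passes to Anna's issue.
Anna's share (£112,000) is divided into 2 shares of £56,000: Ione and Halim each take £56,000.
Zelie's share (£336,000) is divided into 4 shares of £84,000: Zubin, Pablo, Thandi, and Gustav each take £84,000.

Gideon: £336,000; Yannick: £336,000; Imani: £336,000; Ione: £56,000; Halim: £56,000; Romilly: £112,000; Declan: £112,000; Zubin: £84,000; Pablo: £84,000; Thandi: £84,000; Gustav: £84,000; Quentin: £336,000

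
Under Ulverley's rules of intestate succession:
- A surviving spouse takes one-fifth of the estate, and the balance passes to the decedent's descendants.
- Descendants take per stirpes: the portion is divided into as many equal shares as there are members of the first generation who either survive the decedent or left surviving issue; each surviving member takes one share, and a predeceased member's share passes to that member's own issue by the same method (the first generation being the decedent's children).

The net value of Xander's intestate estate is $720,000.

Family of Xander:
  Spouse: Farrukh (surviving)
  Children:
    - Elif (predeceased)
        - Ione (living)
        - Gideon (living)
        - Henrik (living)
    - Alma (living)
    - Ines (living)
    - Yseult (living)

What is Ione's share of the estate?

Ione receives $48,000.

Farrukh takes one-fifth of $720,000 = $144,000. The remaining $576,000 passes to the descendants.
The descendants' portion ($576,000) is divided into 4 shares of $144,000: Alma, Ines, and Yseult each take $144,000; Elif's $144,000 share passes to Elif's issue.
Elif's share ($144,000) is divided into 3 shares of $48,000: Ione, Gideon, and Henrik each take $48,000.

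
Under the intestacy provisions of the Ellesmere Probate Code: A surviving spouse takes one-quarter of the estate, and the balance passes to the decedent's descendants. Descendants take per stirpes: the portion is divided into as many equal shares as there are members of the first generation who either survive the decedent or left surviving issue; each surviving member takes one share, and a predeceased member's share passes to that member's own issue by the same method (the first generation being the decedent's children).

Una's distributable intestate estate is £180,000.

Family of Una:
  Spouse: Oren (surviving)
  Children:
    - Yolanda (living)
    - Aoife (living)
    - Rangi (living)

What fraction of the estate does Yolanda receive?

Oren takes one-quarter of £180,000 = £45,000. The remaining £135,000 passes to the descendants.
The descendants' portion (£135,000) is divided into 3 shares of £45,000: Yolanda, Aoife, and Rangi each take £45,000.

Yolanda receives 1/4 of the estate.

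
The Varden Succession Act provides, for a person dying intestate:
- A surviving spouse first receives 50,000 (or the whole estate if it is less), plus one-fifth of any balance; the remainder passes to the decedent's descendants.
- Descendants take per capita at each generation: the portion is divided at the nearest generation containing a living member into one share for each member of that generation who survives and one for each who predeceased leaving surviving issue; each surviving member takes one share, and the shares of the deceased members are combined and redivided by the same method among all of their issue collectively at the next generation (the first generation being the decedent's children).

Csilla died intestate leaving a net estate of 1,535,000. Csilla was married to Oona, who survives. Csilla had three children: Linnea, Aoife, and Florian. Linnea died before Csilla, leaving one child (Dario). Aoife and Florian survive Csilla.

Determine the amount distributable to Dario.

Oona first takes 50,000, leaving a balance of 1,485,000. Oona then takes one-fifth of the balance (297,000), for a total of 347,000. The remaining 1,188,000 passes to the descendants.
The descendants' portion (1,188,000) is divided at the children's generation into 3 shares of 396,000. Aoife and Florian each take 396,000. The remaining share for the deceased Linnea (396,000) is carried to the next generation.
That pool (396,000) passes entirely to Dario, the sole taker at the grandchildren's generation.

Dario receives 396,000.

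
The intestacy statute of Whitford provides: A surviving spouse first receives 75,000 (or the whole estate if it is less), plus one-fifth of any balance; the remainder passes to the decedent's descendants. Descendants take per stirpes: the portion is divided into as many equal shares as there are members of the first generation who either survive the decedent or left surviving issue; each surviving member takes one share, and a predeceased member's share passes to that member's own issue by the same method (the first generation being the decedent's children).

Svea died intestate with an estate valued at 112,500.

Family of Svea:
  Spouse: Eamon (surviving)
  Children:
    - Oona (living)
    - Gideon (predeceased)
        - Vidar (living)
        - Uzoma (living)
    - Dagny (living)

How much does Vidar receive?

Eamon first takes 75,000, leaving a balance of 37,500. Eamon then takes one-fifth of the balance (7,500), for a total of 82,500. The remaining 30,000 passes to the descendants.
The descendants' portion (30,000) is divided into 3 shares of 10,000: Oona and Dagny each take 10,000; Gideon's 10,000 share passes to Gideon's issue.
Gideon's share (10,000) is divided into 2 shares of 5,000: Vidar and Uzoma each take 5,000.

Vidar receives 5,000.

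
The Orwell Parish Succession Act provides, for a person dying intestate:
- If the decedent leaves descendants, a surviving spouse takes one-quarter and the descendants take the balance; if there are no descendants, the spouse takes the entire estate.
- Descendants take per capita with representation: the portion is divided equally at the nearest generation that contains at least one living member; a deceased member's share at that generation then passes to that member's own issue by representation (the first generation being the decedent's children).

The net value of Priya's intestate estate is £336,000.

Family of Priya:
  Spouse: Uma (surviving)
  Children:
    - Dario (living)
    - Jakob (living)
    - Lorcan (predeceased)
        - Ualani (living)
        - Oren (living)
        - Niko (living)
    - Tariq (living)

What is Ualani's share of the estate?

Uma takes one-quarter of £336,000 = £84,000. The remaining £252,000 passes to the descendants.
The descendants' portion (£252,000) is divided into 4 shares of £63,000: Dario, Jakob, and Tariq each take £63,000; Lorcan's £63,000 share passes to Lorcan's issue.
Lorcan's share (£63,000) is divided into 3 shares of £21,000: Ualani, Oren, and Niko each take £21,000.

Ualani receives £21,000.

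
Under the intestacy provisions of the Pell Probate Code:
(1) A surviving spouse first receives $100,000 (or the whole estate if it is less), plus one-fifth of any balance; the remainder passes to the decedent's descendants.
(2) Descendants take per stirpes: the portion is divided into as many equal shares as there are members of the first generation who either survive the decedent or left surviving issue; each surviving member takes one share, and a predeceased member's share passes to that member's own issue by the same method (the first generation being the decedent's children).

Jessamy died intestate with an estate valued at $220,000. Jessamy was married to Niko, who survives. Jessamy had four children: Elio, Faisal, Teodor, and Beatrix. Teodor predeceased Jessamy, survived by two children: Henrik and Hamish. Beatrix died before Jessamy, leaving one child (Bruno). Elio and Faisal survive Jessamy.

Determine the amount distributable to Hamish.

Niko first takes $100,000, leaving a balance of $120,000. Niko then takes one-fifth of the balance ($24,000), for a total of $124,000. The remaining $96,000 passes to the descendants.
The descendants' portion ($96,000) is divided into 4 shares of $24,000: Elio and Faisal each take $24,000; Teodor's $24,000 share passes to Teodor's issue; Beatrix's $24,000 share passes to Beatrix's issue.
Teodor's share ($24,000) is divided into 2 shares of $12,000: Henrik and Hamish each take $12,000.
Beatrix's share ($24,000) passes entirely to Bruno.

Hamish receives $12,000.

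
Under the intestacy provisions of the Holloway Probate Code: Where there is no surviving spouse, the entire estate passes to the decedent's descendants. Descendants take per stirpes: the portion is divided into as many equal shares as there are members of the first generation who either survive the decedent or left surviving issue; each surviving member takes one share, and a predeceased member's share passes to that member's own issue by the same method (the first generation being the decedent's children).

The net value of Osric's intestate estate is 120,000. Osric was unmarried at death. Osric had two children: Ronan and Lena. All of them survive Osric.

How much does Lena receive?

The entire 120,000 passes to the descendants.
That amount (120,000) is divided into 2 shares of 60,000: Ronan and Lena each take 60,000.

Lena receives 60,000.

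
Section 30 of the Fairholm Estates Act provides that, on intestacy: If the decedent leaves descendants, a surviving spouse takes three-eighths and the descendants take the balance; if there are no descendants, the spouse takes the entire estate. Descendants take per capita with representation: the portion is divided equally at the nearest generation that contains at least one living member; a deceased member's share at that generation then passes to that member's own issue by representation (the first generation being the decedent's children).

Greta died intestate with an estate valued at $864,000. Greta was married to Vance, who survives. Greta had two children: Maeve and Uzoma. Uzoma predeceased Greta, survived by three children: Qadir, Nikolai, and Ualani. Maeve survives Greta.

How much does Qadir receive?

Vance takes three-eighths of $864,000 = $324,000. The remaining $540,000 passes to the descendants.
The descendants' portion ($540,000) is divided into 2 shares of $270,000: Maeve takes $270,000; Uzoma's $270,000 share passes to Uzoma's issue.
Uzoma's share ($270,000) is divided into 3 shares of $90,000: Qadir, Nikolai, and Ualani each take $90,000.

Qadir receives $90,000.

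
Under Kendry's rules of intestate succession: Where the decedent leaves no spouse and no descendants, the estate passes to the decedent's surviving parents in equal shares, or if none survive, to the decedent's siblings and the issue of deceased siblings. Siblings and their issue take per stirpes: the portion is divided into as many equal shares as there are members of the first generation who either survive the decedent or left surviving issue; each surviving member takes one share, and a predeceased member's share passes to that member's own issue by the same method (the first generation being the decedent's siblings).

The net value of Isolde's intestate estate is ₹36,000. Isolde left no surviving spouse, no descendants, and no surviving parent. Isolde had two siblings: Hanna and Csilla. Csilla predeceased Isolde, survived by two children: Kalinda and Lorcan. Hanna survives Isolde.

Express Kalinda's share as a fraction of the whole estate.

Kalinda receives 1/4 of the estate.

The entire ₹36,000 passes to the siblings and their issue.
That amount (₹36,000) is divided into 2 shares of ₹18,000: Hanna takes ₹18,000; Csilla's ₹18,000 share passes to Csilla's issue.
Csilla's share (₹18,000) is divided into 2 shares of ₹9,000: Kalinda and Lorcan each take ₹9,000.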